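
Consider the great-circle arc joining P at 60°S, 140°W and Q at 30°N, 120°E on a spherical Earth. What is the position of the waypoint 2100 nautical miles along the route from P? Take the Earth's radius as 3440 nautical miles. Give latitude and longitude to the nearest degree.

Convert each endpoint to a unit vector on the sphere (x = cos φ cos λ, y = cos φ sin λ, z = sin φ).
The central angle between the endpoints is δ = arccos(p₁·p₂) ≈ 2.104 rad (120.5°). The total great-circle distance is δ·R ≈ 2.104 × 3440 ≈ 7237 nmi, so the target fraction is f = 2100/7237 ≈ 0.290.
Interpolate at f ≈ 0.290 with slerp weights a = sin((1−f)δ)/sin δ ≈ 1.158, b = sin(fδ)/sin δ ≈ 0.666.
p = a·p₁ + b·p₂ ≈ (-0.732, 0.127, -0.670); φ = arcsin(p_z) ≈ -42.05°, λ = atan2(p_y, p_x) ≈ 170.14°.

≈ 42°S, 170°E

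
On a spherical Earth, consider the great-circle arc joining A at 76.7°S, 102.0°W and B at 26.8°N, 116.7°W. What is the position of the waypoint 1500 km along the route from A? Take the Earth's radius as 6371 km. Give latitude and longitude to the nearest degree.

≈ 63°S, 109°W

Write both endpoints as unit vectors p₁, p₂ with components (cos φ cos λ, cos φ sin λ, sin φ).
The central angle between the endpoints is δ = arccos(p₁·p₂) ≈ 1.813 rad (103.9°). The total great-circle distance is δ·R ≈ 1.813 × 6371 ≈ 11553 km, so the target fraction is f = 1500/11553 ≈ 0.130.
Interpolate at f ≈ 0.130 with slerp weights a = sin((1−f)δ)/sin δ ≈ 1.030, b = sin(fδ)/sin δ ≈ 0.240.
p = a·p₁ + b·p₂ ≈ (-0.146, -0.423, -0.894); φ = arcsin(p_z) ≈ -63.40°, λ = atan2(p_y, p_x) ≈ -108.98°.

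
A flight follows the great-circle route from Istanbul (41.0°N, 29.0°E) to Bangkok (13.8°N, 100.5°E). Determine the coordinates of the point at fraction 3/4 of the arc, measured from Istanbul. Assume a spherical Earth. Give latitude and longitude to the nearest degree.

≈ 24°N, 86°E

Write both endpoints as unit vectors p₁, p₂ with components (cos φ cos λ, cos φ sin λ, sin φ).
The central angle between the endpoints is δ = arccos(p₁·p₂) ≈ 1.171 rad (67.1°).
Interpolate at f = 3/4 with slerp weights a = sin((1−f)δ)/sin δ ≈ 0.313, b = sin(fδ)/sin δ ≈ 0.836.
p = a·p₁ + b·p₂ ≈ (0.059, 0.912, 0.405); φ = arcsin(p_z) ≈ 23.88°, λ = atan2(p_y, p_x) ≈ 86.30°.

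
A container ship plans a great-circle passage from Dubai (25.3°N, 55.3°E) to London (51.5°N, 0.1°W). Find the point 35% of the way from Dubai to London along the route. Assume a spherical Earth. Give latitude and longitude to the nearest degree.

Write both endpoints as unit vectors p₁, p₂ with components (cos φ cos λ, cos φ sin λ, sin φ).
The central angle between the endpoints is δ = arccos(p₁·p₂) ≈ 0.858 rad (49.2°).
Interpolate at f = 0.35 with slerp weights a = sin((1−f)δ)/sin δ ≈ 0.700, b = sin(fδ)/sin δ ≈ 0.391.
p = a·p₁ + b·p₂ ≈ (0.603, 0.520, 0.605); φ = arcsin(p_z) ≈ 37.22°, λ = atan2(p_y, p_x) ≈ 40.73°.

≈ 37°N, 41°E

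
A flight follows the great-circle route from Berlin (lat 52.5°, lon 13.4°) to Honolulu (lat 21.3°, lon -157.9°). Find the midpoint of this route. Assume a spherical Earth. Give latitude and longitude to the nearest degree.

Write both endpoints as unit vectors p₁, p₂ with components (cos φ cos λ, cos φ sin λ, sin φ).
The central angle between the endpoints is δ = arccos(p₁·p₂) ≈ 1.847 rad (105.8°).
Interpolate at f = 1/2 with slerp weights a = sin((1−f)δ)/sin δ ≈ 0.829, b = sin(fδ)/sin δ ≈ 0.829.
p = a·p₁ + b·p₂ ≈ (-0.225, -0.174, 0.959); φ = arcsin(p_z) ≈ 73.50°, λ = atan2(p_y, p_x) ≈ -142.31°.

≈ lat 74°, lon -142°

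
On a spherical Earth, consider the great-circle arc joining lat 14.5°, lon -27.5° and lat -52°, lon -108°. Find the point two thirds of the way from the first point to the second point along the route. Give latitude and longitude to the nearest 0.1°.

Convert each endpoint to a unit vector on the sphere (x = cos φ cos λ, y = cos φ sin λ, z = sin φ).
The central angle between the endpoints is δ = arccos(p₁·p₂) ≈ 1.670 rad (95.7°).
Interpolate at f = 2/3 with slerp weights a = sin((1−f)δ)/sin δ ≈ 0.531, b = sin(fδ)/sin δ ≈ 0.902.
p = a·p₁ + b·p₂ ≈ (0.284, -0.765, -0.578); φ = arcsin(p_z) ≈ -35.28°, λ = atan2(p_y, p_x) ≈ -69.61°.

≈ lat -35.3°, lon -69.6°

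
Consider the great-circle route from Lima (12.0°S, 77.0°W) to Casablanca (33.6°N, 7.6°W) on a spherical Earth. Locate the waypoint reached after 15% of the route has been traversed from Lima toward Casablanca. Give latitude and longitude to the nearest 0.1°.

Convert each endpoint to a unit vector on the sphere (x = cos φ cos λ, y = cos φ sin λ, z = sin φ).
The central angle between the endpoints is δ = arccos(p₁·p₂) ≈ 1.398 rad (80.1°).
Interpolate at f = 0.15 with slerp weights a = sin((1−f)δ)/sin δ ≈ 0.942, b = sin(fδ)/sin δ ≈ 0.211.
p = a·p₁ + b·p₂ ≈ (0.382, -0.921, -0.079); φ = arcsin(p_z) ≈ -4.52°, λ = atan2(p_y, p_x) ≈ -67.49°.

≈ 4.5°S, 67.5°W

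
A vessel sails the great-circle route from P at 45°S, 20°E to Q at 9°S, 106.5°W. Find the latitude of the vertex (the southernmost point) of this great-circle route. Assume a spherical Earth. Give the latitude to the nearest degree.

The great circle lies in the plane with unit normal n̂ = (p₁ × p₂)/|p₁ × p₂|.
Here n̂_z ≈ -0.589; the vertex latitude is φ_max = arccos|n̂_z| ≈ 53.9°.
Check via Clairaut: cos φ_max = |cos φ₁| · sin C = cos(45.0°)·sin(123.5°) ≈ 0.589, again giving ≈ 53.9°.

≈ 54°S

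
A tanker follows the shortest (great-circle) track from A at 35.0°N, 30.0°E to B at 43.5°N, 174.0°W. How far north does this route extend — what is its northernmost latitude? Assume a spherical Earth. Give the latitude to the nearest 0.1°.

≈ 75.9°N

The great circle lies in the plane with unit normal n̂ = (p₁ × p₂)/|p₁ × p₂|.
Here n̂_z ≈ +0.244; the vertex latitude is φ_max = arccos|n̂_z| ≈ 75.9°.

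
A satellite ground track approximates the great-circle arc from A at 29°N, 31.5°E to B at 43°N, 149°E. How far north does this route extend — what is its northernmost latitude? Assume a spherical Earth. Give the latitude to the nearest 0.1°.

The great circle lies in the plane with unit normal n̂ = (p₁ × p₂)/|p₁ × p₂|.
Here n̂_z ≈ +0.568; the vertex latitude is φ_max = arccos|n̂_z| ≈ 55.4°.
Check via Clairaut: cos φ_max = |cos φ₁| · sin C = cos(29.0°)·sin(40.5°) ≈ 0.568, again giving ≈ 55.4°.

≈ 55.4°N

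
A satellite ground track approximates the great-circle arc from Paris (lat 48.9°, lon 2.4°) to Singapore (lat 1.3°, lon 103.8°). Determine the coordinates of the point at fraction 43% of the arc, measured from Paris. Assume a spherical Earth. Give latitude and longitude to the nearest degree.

Write both endpoints as unit vectors p₁, p₂ with components (cos φ cos λ, cos φ sin λ, sin φ).
The central angle between the endpoints is δ = arccos(p₁·p₂) ≈ 1.684 rad (96.5°).
Interpolate at f = 0.43 with slerp weights a = sin((1−f)δ)/sin δ ≈ 0.824, b = sin(fδ)/sin δ ≈ 0.667.
p = a·p₁ + b·p₂ ≈ (0.382, 0.670, 0.636); φ = arcsin(p_z) ≈ 39.52°, λ = atan2(p_y, p_x) ≈ 60.28°.

≈ lat 40°, lon 60°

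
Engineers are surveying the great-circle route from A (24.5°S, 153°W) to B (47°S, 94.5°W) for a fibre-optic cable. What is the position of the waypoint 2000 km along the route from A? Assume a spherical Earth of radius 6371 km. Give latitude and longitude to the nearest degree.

≈ (36°S, 137°W)

From cos δ = sin φ₁ sin φ₂ + cos φ₁ cos φ₂ cos Δλ, the central angle is δ ≈ 0.892 rad (51.1°). The total great-circle distance is δ·R ≈ 0.892 × 6371 ≈ 5685 km, so the target fraction is f = 2000/5685 ≈ 0.352.
Interpolate at f ≈ 0.352 with slerp weights a = sin((1−f)δ)/sin δ ≈ 0.702, b = sin(fδ)/sin δ ≈ 0.397.
p = a·p₁ + b·p₂ ≈ (-0.591, -0.560, -0.581); φ = arcsin(p_z) ≈ -35.54°, λ = atan2(p_y, p_x) ≈ -136.54°.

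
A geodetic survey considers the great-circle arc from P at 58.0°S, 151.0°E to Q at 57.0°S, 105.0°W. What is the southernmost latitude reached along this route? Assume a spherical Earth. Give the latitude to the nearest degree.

≈ 69°S

The great circle lies in the plane with unit normal n̂ = (p₁ × p₂)/|p₁ × p₂|.
Here n̂_z ≈ +0.365; the vertex latitude is φ_max = arccos|n̂_z| ≈ 68.6°.
Check via Clairaut: cos φ_max = |cos φ₁| · sin C = cos(58.0°)·sin(136.5°) ≈ 0.365, again giving ≈ 68.6°.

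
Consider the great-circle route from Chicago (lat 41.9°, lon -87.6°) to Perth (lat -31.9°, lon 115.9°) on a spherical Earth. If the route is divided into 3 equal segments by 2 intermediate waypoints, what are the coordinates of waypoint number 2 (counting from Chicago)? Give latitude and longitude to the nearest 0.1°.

Write both endpoints as unit vectors p₁, p₂ with components (cos φ cos λ, cos φ sin λ, sin φ).
The central angle between the endpoints is δ = arccos(p₁·p₂) ≈ 2.772 rad (158.8°).
Interpolate at f = 2/3 with slerp weights a = sin((1−f)δ)/sin δ ≈ 2.208, b = sin(fδ)/sin δ ≈ 2.661.
p = a·p₁ + b·p₂ ≈ (-0.918, 0.391, 0.068); φ = arcsin(p_z) ≈ 3.91°, λ = atan2(p_y, p_x) ≈ 156.96°.

≈ lat 3.9°, lon 157.0°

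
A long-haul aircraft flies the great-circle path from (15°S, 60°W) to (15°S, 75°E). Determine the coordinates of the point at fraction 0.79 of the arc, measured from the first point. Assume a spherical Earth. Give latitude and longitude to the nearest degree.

≈ (27°S, 50°E)

Write both endpoints as unit vectors p₁, p₂ with components (cos φ cos λ, cos φ sin λ, sin φ).
The central angle between the endpoints is δ = arccos(p₁·p₂) ≈ 2.205 rad (126.4°).
Interpolate at f = 0.79 with slerp weights a = sin((1−f)δ)/sin δ ≈ 0.555, b = sin(fδ)/sin δ ≈ 1.223.
p = a·p₁ + b·p₂ ≈ (0.574, 0.678, -0.460); φ = arcsin(p_z) ≈ -27.40°, λ = atan2(p_y, p_x) ≈ 49.74°.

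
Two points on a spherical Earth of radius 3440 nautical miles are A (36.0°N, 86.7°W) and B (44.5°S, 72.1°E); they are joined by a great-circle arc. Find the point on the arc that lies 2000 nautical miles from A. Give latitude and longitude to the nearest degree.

≈ (14°N, 59°W)

The haversine formula gives a central angle δ ≈ 2.824 rad (161.8°) between the endpoints. The total great-circle distance is δ·R ≈ 2.824 × 3440 ≈ 9714 nmi, so the target fraction is f = 2000/9714 ≈ 0.206.
Interpolate at f ≈ 0.206 with slerp weights a = sin((1−f)δ)/sin δ ≈ 2.506, b = sin(fδ)/sin δ ≈ 1.758.
p = a·p₁ + b·p₂ ≈ (0.502, -0.831, 0.241); φ = arcsin(p_z) ≈ 13.92°, λ = atan2(p_y, p_x) ≈ -58.85°.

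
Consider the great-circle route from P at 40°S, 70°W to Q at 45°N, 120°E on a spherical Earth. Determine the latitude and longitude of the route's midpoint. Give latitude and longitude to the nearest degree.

≈ 24°N, 130°W

Convert each endpoint to a unit vector on the sphere (x = cos φ cos λ, y = cos φ sin λ, z = sin φ).
The central angle between the endpoints is δ = arccos(p₁·p₂) ≈ 2.986 rad (171.1°).
Interpolate at f = 1/2 with slerp weights a = sin((1−f)δ)/sin δ ≈ 6.446, b = sin(fδ)/sin δ ≈ 6.446.
p = a·p₁ + b·p₂ ≈ (-0.590, -0.693, 0.415); φ = arcsin(p_z) ≈ 24.49°, λ = atan2(p_y, p_x) ≈ -130.43°.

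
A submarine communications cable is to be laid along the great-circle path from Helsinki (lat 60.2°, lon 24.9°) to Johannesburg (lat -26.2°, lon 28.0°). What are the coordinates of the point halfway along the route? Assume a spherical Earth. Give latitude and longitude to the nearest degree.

The haversine formula gives a central angle δ ≈ 1.509 rad (86.4°) between the endpoints.
Interpolate at f = 1/2 with slerp weights a = sin((1−f)δ)/sin δ ≈ 0.686, b = sin(fδ)/sin δ ≈ 0.686.
p = a·p₁ + b·p₂ ≈ (0.853, 0.433, 0.292); φ = arcsin(p_z) ≈ 17.01°, λ = atan2(p_y, p_x) ≈ 26.90°.

≈ lat 17°, lon 27°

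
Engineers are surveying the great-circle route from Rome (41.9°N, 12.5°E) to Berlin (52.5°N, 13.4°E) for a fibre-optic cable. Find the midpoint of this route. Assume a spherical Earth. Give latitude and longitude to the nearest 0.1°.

Write both endpoints as unit vectors p₁, p₂ with components (cos φ cos λ, cos φ sin λ, sin φ).
The central angle between the endpoints is δ = arccos(p₁·p₂) ≈ 0.185 rad (10.6°).
Interpolate at f = 1/2 with slerp weights a = sin((1−f)δ)/sin δ ≈ 0.502, b = sin(fδ)/sin δ ≈ 0.502.
p = a·p₁ + b·p₂ ≈ (0.662, 0.152, 0.734); φ = arcsin(p_z) ≈ 47.20°, λ = atan2(p_y, p_x) ≈ 12.90°.

≈ 47.2°N, 12.9°E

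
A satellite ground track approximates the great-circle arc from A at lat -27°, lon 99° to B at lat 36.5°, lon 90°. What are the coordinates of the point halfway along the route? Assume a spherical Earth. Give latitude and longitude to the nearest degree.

Convert each endpoint to a unit vector on the sphere (x = cos φ cos λ, y = cos φ sin λ, z = sin φ).
The central angle between the endpoints is δ = arccos(p₁·p₂) ≈ 1.118 rad (64.1°).
Interpolate at f = 1/2 with slerp weights a = sin((1−f)δ)/sin δ ≈ 0.590, b = sin(fδ)/sin δ ≈ 0.590.
p = a·p₁ + b·p₂ ≈ (-0.082, 0.993, 0.083); φ = arcsin(p_z) ≈ 4.76°, λ = atan2(p_y, p_x) ≈ 94.73°.

≈ lat 5°, lon 95°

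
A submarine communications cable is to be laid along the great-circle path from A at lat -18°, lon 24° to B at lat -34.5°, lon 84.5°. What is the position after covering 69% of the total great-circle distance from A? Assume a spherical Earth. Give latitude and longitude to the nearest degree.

The haversine formula gives a central angle δ ≈ 0.975 rad (55.9°) between the endpoints.
Interpolate at f = 0.69 with slerp weights a = sin((1−f)δ)/sin δ ≈ 0.360, b = sin(fδ)/sin δ ≈ 0.753.
p = a·p₁ + b·p₂ ≈ (0.372, 0.757, -0.538); φ = arcsin(p_z) ≈ -32.52°, λ = atan2(p_y, p_x) ≈ 63.83°.

≈ lat -33°, lon 64°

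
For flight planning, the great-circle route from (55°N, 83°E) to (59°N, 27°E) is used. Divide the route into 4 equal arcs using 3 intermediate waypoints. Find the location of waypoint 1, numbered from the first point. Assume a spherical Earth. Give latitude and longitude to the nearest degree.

≈ (58°N, 71°E)

Convert each endpoint to a unit vector on the sphere (x = cos φ cos λ, y = cos φ sin λ, z = sin φ).
The central angle between the endpoints is δ = arccos(p₁·p₂) ≈ 0.521 rad (29.8°).
Interpolate at f = 1/4 with slerp weights a = sin((1−f)δ)/sin δ ≈ 0.765, b = sin(fδ)/sin δ ≈ 0.261.
p = a·p₁ + b·p₂ ≈ (0.173, 0.497, 0.850); φ = arcsin(p_z) ≈ 58.26°, λ = atan2(p_y, p_x) ≈ 70.77°.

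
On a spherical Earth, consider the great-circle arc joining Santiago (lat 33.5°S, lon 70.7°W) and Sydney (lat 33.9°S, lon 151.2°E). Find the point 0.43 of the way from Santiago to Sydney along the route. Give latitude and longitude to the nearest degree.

≈ lat 61°S, lon 125°W

From cos δ = sin φ₁ sin φ₂ + cos φ₁ cos φ₂ cos Δλ, the central angle is δ ≈ 1.780 rad (102.0°).
Interpolate at f = 0.43 with slerp weights a = sin((1−f)δ)/sin δ ≈ 0.868, b = sin(fδ)/sin δ ≈ 0.708.
p = a·p₁ + b·p₂ ≈ (-0.276, -0.400, -0.874); φ = arcsin(p_z) ≈ -60.93°, λ = atan2(p_y, p_x) ≈ -124.59°.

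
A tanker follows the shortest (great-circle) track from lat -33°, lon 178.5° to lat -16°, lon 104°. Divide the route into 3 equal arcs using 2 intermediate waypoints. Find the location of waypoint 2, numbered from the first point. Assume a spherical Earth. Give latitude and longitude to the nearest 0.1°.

Write both endpoints as unit vectors p₁, p₂ with components (cos φ cos λ, cos φ sin λ, sin φ).
The central angle between the endpoints is δ = arccos(p₁·p₂) ≈ 1.197 rad (68.6°).
Interpolate at f = 2/3 with slerp weights a = sin((1−f)δ)/sin δ ≈ 0.417, b = sin(fδ)/sin δ ≈ 0.769.
p = a·p₁ + b·p₂ ≈ (-0.529, 0.726, -0.439); φ = arcsin(p_z) ≈ -26.05°, λ = atan2(p_y, p_x) ≈ 126.05°.

≈ lat -26.1°, lon 126.0°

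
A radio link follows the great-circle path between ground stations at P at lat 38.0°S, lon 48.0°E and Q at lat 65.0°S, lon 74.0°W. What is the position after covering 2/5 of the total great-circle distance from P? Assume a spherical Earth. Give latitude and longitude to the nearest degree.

≈ lat 61°S, lon 26°E

Write both endpoints as unit vectors p₁, p₂ with components (cos φ cos λ, cos φ sin λ, sin φ).
The central angle between the endpoints is δ = arccos(p₁·p₂) ≈ 1.179 rad (67.6°).
Interpolate at f = 2/5 with slerp weights a = sin((1−f)δ)/sin δ ≈ 0.703, b = sin(fδ)/sin δ ≈ 0.492.
p = a·p₁ + b·p₂ ≈ (0.428, 0.212, -0.879); φ = arcsin(p_z) ≈ -61.46°, λ = atan2(p_y, p_x) ≈ 26.36°.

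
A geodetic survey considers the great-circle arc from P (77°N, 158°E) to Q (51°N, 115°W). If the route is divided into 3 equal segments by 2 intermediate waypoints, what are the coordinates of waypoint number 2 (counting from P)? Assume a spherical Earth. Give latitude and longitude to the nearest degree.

≈ (63°N, 125°W)

Write both endpoints as unit vectors p₁, p₂ with components (cos φ cos λ, cos φ sin λ, sin φ).
The central angle between the endpoints is δ = arccos(p₁·p₂) ≈ 0.700 rad (40.1°).
Interpolate at f = 2/3 with slerp weights a = sin((1−f)δ)/sin δ ≈ 0.359, b = sin(fδ)/sin δ ≈ 0.698.
p = a·p₁ + b·p₂ ≈ (-0.261, -0.368, 0.893); φ = arcsin(p_z) ≈ 63.19°, λ = atan2(p_y, p_x) ≈ -125.30°.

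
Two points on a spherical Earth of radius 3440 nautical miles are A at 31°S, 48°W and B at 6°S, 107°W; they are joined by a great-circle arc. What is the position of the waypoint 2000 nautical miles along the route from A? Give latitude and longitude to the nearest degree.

≈ 20°S, 83°W

Write both endpoints as unit vectors p₁, p₂ with components (cos φ cos λ, cos φ sin λ, sin φ).
The central angle between the endpoints is δ = arccos(p₁·p₂) ≈ 1.055 rad (60.5°). The total great-circle distance is δ·R ≈ 1.055 × 3440 ≈ 3631 nmi, so the target fraction is f = 2000/3631 ≈ 0.551.
Interpolate at f ≈ 0.551 with slerp weights a = sin((1−f)δ)/sin δ ≈ 0.525, b = sin(fδ)/sin δ ≈ 0.631.
p = a·p₁ + b·p₂ ≈ (0.117, -0.934, -0.336); φ = arcsin(p_z) ≈ -19.64°, λ = atan2(p_y, p_x) ≈ -82.84°.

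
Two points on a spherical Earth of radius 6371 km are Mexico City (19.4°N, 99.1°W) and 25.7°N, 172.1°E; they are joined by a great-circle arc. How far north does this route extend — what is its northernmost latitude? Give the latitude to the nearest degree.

≈ 31°N

The great circle lies in the plane with unit normal n̂ = (p₁ × p₂)/|p₁ × p₂|.
Here n̂_z ≈ -0.861; the vertex latitude is φ_max = arccos|n̂_z| ≈ 30.6°.
Check via Clairaut: cos φ_max = |cos φ₁| · sin C = cos(19.4°)·sin(65.9°) ≈ 0.861, again giving ≈ 30.6°.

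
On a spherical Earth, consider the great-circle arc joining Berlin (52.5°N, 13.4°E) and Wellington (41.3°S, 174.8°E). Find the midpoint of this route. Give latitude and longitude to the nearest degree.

≈ 27°N, 127°E

From cos δ = sin φ₁ sin φ₂ + cos φ₁ cos φ₂ cos Δλ, the central angle is δ ≈ 2.848 rad (163.2°).
Interpolate at f = 1/2 with slerp weights a = sin((1−f)δ)/sin δ ≈ 3.413, b = sin(fδ)/sin δ ≈ 3.413.
p = a·p₁ + b·p₂ ≈ (-0.532, 0.714, 0.455); φ = arcsin(p_z) ≈ 27.07°, λ = atan2(p_y, p_x) ≈ 126.71°.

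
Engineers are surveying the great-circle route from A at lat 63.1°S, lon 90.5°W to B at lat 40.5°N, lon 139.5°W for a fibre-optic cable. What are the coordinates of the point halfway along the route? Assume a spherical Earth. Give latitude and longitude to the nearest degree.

≈ lat 12°S, lon 122°W

The haversine formula gives a central angle δ ≈ 1.932 rad (110.7°) between the endpoints.
Interpolate at f = 1/2 with slerp weights a = sin((1−f)δ)/sin δ ≈ 0.879, b = sin(fδ)/sin δ ≈ 0.879.
p = a·p₁ + b·p₂ ≈ (-0.512, -0.832, -0.213); φ = arcsin(p_z) ≈ -12.31°, λ = atan2(p_y, p_x) ≈ -121.60°.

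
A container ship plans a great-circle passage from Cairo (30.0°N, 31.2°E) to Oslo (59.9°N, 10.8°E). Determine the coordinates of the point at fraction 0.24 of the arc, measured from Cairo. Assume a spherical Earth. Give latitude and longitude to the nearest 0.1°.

≈ 37.4°N, 28.0°E

From cos δ = sin φ₁ sin φ₂ + cos φ₁ cos φ₂ cos Δλ, the central angle is δ ≈ 0.574 rad (32.9°).
Interpolate at f = 0.24 with slerp weights a = sin((1−f)δ)/sin δ ≈ 0.778, b = sin(fδ)/sin δ ≈ 0.253.
p = a·p₁ + b·p₂ ≈ (0.701, 0.373, 0.608); φ = arcsin(p_z) ≈ 37.44°, λ = atan2(p_y, p_x) ≈ 28.01°.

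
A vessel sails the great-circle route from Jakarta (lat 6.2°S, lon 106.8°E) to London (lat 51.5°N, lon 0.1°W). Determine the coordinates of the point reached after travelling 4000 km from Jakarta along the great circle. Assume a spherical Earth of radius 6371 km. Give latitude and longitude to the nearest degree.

From cos δ = sin φ₁ sin φ₂ + cos φ₁ cos φ₂ cos Δλ, the central angle is δ ≈ 1.838 rad (105.3°). The total great-circle distance is δ·R ≈ 1.838 × 6371 ≈ 11712 km, so the target fraction is f = 4000/11712 ≈ 0.342.
Interpolate at f ≈ 0.342 with slerp weights a = sin((1−f)δ)/sin δ ≈ 0.970, b = sin(fδ)/sin δ ≈ 0.609.
p = a·p₁ + b·p₂ ≈ (0.100, 0.923, 0.372); φ = arcsin(p_z) ≈ 21.83°, λ = atan2(p_y, p_x) ≈ 83.79°.

≈ lat 22°N, lon 84°E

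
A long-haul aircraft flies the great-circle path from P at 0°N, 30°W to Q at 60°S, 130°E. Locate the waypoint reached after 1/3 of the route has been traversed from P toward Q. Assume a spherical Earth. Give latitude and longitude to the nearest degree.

Convert each endpoint to a unit vector on the sphere (x = cos φ cos λ, y = cos φ sin λ, z = sin φ).
The central angle between the endpoints is δ = arccos(p₁·p₂) ≈ 2.060 rad (118.0°).
Interpolate at f = 1/3 with slerp weights a = sin((1−f)δ)/sin δ ≈ 1.111, b = sin(fδ)/sin δ ≈ 0.718.
p = a·p₁ + b·p₂ ≈ (0.731, -0.280, -0.622); φ = arcsin(p_z) ≈ -38.46°, λ = atan2(p_y, p_x) ≈ -20.98°.

≈ 38°S, 21°W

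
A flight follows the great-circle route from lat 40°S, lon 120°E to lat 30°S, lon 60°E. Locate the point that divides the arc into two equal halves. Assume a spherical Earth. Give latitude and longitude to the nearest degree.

≈ lat 39°S, lon 88°E

Convert each endpoint to a unit vector on the sphere (x = cos φ cos λ, y = cos φ sin λ, z = sin φ).
The central angle between the endpoints is δ = arccos(p₁·p₂) ≈ 0.859 rad (49.2°).
Interpolate at f = 1/2 with slerp weights a = sin((1−f)δ)/sin δ ≈ 0.550, b = sin(fδ)/sin δ ≈ 0.550.
p = a·p₁ + b·p₂ ≈ (0.027, 0.777, -0.628); φ = arcsin(p_z) ≈ -38.94°, λ = atan2(p_y, p_x) ≈ 87.97°.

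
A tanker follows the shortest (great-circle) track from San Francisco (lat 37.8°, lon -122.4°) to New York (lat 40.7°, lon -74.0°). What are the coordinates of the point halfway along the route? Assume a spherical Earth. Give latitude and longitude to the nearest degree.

From cos δ = sin φ₁ sin φ₂ + cos φ₁ cos φ₂ cos Δλ, the central angle is δ ≈ 0.648 rad (37.1°).
Interpolate at f = 1/2 with slerp weights a = sin((1−f)δ)/sin δ ≈ 0.527, b = sin(fδ)/sin δ ≈ 0.527.
p = a·p₁ + b·p₂ ≈ (-0.113, -0.736, 0.667); φ = arcsin(p_z) ≈ 41.85°, λ = atan2(p_y, p_x) ≈ -98.73°.

≈ lat 42°, lon -99°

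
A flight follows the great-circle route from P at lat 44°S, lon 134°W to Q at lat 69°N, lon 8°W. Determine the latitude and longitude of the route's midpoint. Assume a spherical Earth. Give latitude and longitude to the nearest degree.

≈ lat 22°N, lon 104°W

Write both endpoints as unit vectors p₁, p₂ with components (cos φ cos λ, cos φ sin λ, sin φ).
The central angle between the endpoints is δ = arccos(p₁·p₂) ≈ 2.498 rad (143.1°).
Interpolate at f = 1/2 with slerp weights a = sin((1−f)δ)/sin δ ≈ 1.581, b = sin(fδ)/sin δ ≈ 1.581.
p = a·p₁ + b·p₂ ≈ (-0.229, -0.897, 0.378); φ = arcsin(p_z) ≈ 22.20°, λ = atan2(p_y, p_x) ≈ -104.32°.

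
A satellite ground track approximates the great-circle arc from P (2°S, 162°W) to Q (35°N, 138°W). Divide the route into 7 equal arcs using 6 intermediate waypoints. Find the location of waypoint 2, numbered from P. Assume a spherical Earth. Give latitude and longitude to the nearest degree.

Convert each endpoint to a unit vector on the sphere (x = cos φ cos λ, y = cos φ sin λ, z = sin φ).
The central angle between the endpoints is δ = arccos(p₁·p₂) ≈ 0.756 rad (43.3°).
Interpolate at f = 2/7 with slerp weights a = sin((1−f)δ)/sin δ ≈ 0.749, b = sin(fδ)/sin δ ≈ 0.312.
p = a·p₁ + b·p₂ ≈ (-0.902, -0.403, 0.153); φ = arcsin(p_z) ≈ 8.80°, λ = atan2(p_y, p_x) ≈ -155.95°.

≈ (9°N, 156°W)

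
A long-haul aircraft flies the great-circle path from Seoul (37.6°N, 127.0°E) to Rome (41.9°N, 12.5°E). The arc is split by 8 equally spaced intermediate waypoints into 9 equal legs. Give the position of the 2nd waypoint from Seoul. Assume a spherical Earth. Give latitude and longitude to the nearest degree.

≈ 49°N, 108°E

Write both endpoints as unit vectors p₁, p₂ with components (cos φ cos λ, cos φ sin λ, sin φ).
The central angle between the endpoints is δ = arccos(p₁·p₂) ≈ 1.407 rad (80.6°).
Interpolate at f = 2/9 with slerp weights a = sin((1−f)δ)/sin δ ≈ 0.901, b = sin(fδ)/sin δ ≈ 0.312.
p = a·p₁ + b·p₂ ≈ (-0.203, 0.620, 0.758); φ = arcsin(p_z) ≈ 49.27°, λ = atan2(p_y, p_x) ≈ 108.12°.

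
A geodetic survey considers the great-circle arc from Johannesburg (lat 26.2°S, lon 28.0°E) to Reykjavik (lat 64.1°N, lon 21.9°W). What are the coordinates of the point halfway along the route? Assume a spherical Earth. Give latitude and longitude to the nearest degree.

The haversine formula gives a central angle δ ≈ 1.716 rad (98.3°) between the endpoints.
Interpolate at f = 1/2 with slerp weights a = sin((1−f)δ)/sin δ ≈ 0.765, b = sin(fδ)/sin δ ≈ 0.765.
p = a·p₁ + b·p₂ ≈ (0.916, 0.198, 0.350); φ = arcsin(p_z) ≈ 20.50°, λ = atan2(p_y, p_x) ≈ 12.17°.

≈ lat 21°N, lon 12°E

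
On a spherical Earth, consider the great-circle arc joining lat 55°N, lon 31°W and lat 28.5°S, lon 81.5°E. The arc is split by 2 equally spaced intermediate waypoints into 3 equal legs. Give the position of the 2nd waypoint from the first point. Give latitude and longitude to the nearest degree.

The haversine formula gives a central angle δ ≈ 2.194 rad (125.7°) between the endpoints.
Interpolate at f = 2/3 with slerp weights a = sin((1−f)δ)/sin δ ≈ 0.823, b = sin(fδ)/sin δ ≈ 1.224.
p = a·p₁ + b·p₂ ≈ (0.563, 0.821, 0.090); φ = arcsin(p_z) ≈ 5.14°, λ = atan2(p_y, p_x) ≈ 55.54°.

≈ lat 5°N, lon 56°E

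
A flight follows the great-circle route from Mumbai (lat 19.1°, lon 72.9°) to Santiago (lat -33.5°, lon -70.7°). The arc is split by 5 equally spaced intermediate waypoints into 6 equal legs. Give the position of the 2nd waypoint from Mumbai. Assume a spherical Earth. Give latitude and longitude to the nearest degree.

≈ lat -9°, lon 33°

The haversine formula gives a central angle δ ≈ 2.523 rad (144.6°) between the endpoints.
Interpolate at f = 2/6 with slerp weights a = sin((1−f)δ)/sin δ ≈ 1.714, b = sin(fδ)/sin δ ≈ 1.286.
p = a·p₁ + b·p₂ ≈ (0.831, 0.536, -0.149); φ = arcsin(p_z) ≈ -8.55°, λ = atan2(p_y, p_x) ≈ 32.85°.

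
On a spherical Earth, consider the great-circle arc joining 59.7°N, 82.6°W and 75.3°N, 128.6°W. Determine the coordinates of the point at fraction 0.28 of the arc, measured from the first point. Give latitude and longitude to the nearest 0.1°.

≈ 65.1°N, 89.7°W

Convert each endpoint to a unit vector on the sphere (x = cos φ cos λ, y = cos φ sin λ, z = sin φ).
The central angle between the endpoints is δ = arccos(p₁·p₂) ≈ 0.392 rad (22.5°).
Interpolate at f = 0.28 with slerp weights a = sin((1−f)δ)/sin δ ≈ 0.729, b = sin(fδ)/sin δ ≈ 0.287.
p = a·p₁ + b·p₂ ≈ (0.002, -0.422, 0.907); φ = arcsin(p_z) ≈ 65.06°, λ = atan2(p_y, p_x) ≈ -89.73°.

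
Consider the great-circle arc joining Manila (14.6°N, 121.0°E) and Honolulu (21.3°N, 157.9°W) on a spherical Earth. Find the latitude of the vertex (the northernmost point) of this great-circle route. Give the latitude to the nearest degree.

≈ 24°N

The great circle lies in the plane with unit normal n̂ = (p₁ × p₂)/|p₁ × p₂|.
Here n̂_z ≈ +0.916; the vertex latitude is φ_max = arccos|n̂_z| ≈ 23.7°.
Check via Clairaut: cos φ_max = |cos φ₁| · sin C = cos(14.6°)·sin(71.1°) ≈ 0.916, again giving ≈ 23.7°.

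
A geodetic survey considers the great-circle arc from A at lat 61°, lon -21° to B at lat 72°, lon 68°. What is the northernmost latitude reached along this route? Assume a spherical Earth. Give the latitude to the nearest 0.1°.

≈ 74.2°

The great circle lies in the plane with unit normal n̂ = (p₁ × p₂)/|p₁ × p₂|.
Here n̂_z ≈ +0.272; the vertex latitude is φ_max = arccos|n̂_z| ≈ 74.2°.
Check via Clairaut: cos φ_max = |cos φ₁| · sin C = cos(61.0°)·sin(34.1°) ≈ 0.272, again giving ≈ 74.2°.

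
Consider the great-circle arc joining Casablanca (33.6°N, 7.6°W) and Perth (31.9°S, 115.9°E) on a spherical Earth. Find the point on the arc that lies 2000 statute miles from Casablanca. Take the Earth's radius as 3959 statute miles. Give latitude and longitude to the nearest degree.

From cos δ = sin φ₁ sin φ₂ + cos φ₁ cos φ₂ cos Δλ, the central angle is δ ≈ 2.322 rad (133.1°). The total great-circle distance is δ·R ≈ 2.322 × 3959 ≈ 9194 mi, so the target fraction is f = 2000/9194 ≈ 0.218.
Interpolate at f ≈ 0.218 with slerp weights a = sin((1−f)δ)/sin δ ≈ 1.327, b = sin(fδ)/sin δ ≈ 0.662.
p = a·p₁ + b·p₂ ≈ (0.850, 0.360, 0.384); φ = arcsin(p_z) ≈ 22.61°, λ = atan2(p_y, p_x) ≈ 22.93°.

≈ (23°N, 23°E)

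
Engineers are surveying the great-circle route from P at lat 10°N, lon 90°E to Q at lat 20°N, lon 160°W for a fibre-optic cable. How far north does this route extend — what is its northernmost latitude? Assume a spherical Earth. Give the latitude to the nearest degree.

≈ 26°N

The great circle lies in the plane with unit normal n̂ = (p₁ × p₂)/|p₁ × p₂|.
Here n̂_z ≈ +0.900; the vertex latitude is φ_max = arccos|n̂_z| ≈ 25.9°.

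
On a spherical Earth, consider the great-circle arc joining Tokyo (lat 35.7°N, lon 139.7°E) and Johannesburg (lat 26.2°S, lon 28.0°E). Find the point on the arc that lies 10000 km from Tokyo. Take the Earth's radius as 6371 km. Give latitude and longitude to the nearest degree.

≈ lat 9°S, lon 56°E

Convert each endpoint to a unit vector on the sphere (x = cos φ cos λ, y = cos φ sin λ, z = sin φ).
The central angle between the endpoints is δ = arccos(p₁·p₂) ≈ 2.126 rad (121.8°). The total great-circle distance is δ·R ≈ 2.126 × 6371 ≈ 13544 km, so the target fraction is f = 10000/13544 ≈ 0.738.
Interpolate at f ≈ 0.738 with slerp weights a = sin((1−f)δ)/sin δ ≈ 0.621, b = sin(fδ)/sin δ ≈ 1.177.
p = a·p₁ + b·p₂ ≈ (0.547, 0.822, -0.157); φ = arcsin(p_z) ≈ -9.03°, λ = atan2(p_y, p_x) ≈ 56.34°.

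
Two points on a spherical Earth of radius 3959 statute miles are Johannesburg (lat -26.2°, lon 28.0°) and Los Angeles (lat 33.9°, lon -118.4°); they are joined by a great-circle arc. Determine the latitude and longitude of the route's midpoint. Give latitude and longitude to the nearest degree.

≈ lat 13°, lon -38°

Write both endpoints as unit vectors p₁, p₂ with components (cos φ cos λ, cos φ sin λ, sin φ).
The central angle between the endpoints is δ = arccos(p₁·p₂) ≈ 2.619 rad (150.1°).
Interpolate at f = 1/2 with slerp weights a = sin((1−f)δ)/sin δ ≈ 1.936, b = sin(fδ)/sin δ ≈ 1.936.
p = a·p₁ + b·p₂ ≈ (0.769, -0.598, 0.225); φ = arcsin(p_z) ≈ 13.00°, λ = atan2(p_y, p_x) ≈ -37.85°.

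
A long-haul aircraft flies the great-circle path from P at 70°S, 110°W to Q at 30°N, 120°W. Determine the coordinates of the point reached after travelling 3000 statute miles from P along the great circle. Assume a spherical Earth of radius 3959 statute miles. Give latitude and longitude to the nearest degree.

≈ 27°S, 117°W

Convert each endpoint to a unit vector on the sphere (x = cos φ cos λ, y = cos φ sin λ, z = sin φ).
The central angle between the endpoints is δ = arccos(p₁·p₂) ≈ 1.750 rad (100.3°). The total great-circle distance is δ·R ≈ 1.750 × 3959 ≈ 6928 mi, so the target fraction is f = 3000/6928 ≈ 0.433.
Interpolate at f ≈ 0.433 with slerp weights a = sin((1−f)δ)/sin δ ≈ 0.851, b = sin(fδ)/sin δ ≈ 0.698.
p = a·p₁ + b·p₂ ≈ (-0.402, -0.797, -0.450); φ = arcsin(p_z) ≈ -26.76°, λ = atan2(p_y, p_x) ≈ -116.76°.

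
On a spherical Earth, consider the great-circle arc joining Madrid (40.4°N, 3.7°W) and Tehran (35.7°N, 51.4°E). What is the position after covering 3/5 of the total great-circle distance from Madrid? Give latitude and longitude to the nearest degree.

From cos δ = sin φ₁ sin φ₂ + cos φ₁ cos φ₂ cos Δλ, the central angle is δ ≈ 0.749 rad (42.9°).
Interpolate at f = 3/5 with slerp weights a = sin((1−f)δ)/sin δ ≈ 0.433, b = sin(fδ)/sin δ ≈ 0.638.
p = a·p₁ + b·p₂ ≈ (0.653, 0.384, 0.653); φ = arcsin(p_z) ≈ 40.79°, λ = atan2(p_y, p_x) ≈ 30.45°.

≈ (41°N, 30°E)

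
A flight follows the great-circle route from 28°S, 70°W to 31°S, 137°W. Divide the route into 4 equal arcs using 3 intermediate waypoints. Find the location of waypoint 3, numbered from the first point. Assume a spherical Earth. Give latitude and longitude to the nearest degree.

The haversine formula gives a central angle δ ≈ 1.003 rad (57.5°) between the endpoints.
Interpolate at f = 3/4 with slerp weights a = sin((1−f)δ)/sin δ ≈ 0.294, b = sin(fδ)/sin δ ≈ 0.810.
p = a·p₁ + b·p₂ ≈ (-0.419, -0.718, -0.556); φ = arcsin(p_z) ≈ -33.75°, λ = atan2(p_y, p_x) ≈ -120.28°.

≈ 34°S, 120°W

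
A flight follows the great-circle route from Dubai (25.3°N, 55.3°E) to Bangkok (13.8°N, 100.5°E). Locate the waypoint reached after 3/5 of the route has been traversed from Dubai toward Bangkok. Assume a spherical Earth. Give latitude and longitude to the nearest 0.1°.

≈ (19.8°N, 83.2°E)

Convert each endpoint to a unit vector on the sphere (x = cos φ cos λ, y = cos φ sin λ, z = sin φ).
The central angle between the endpoints is δ = arccos(p₁·p₂) ≈ 0.766 rad (43.9°).
Interpolate at f = 3/5 with slerp weights a = sin((1−f)δ)/sin δ ≈ 0.435, b = sin(fδ)/sin δ ≈ 0.640.
p = a·p₁ + b·p₂ ≈ (0.111, 0.934, 0.339); φ = arcsin(p_z) ≈ 19.79°, λ = atan2(p_y, p_x) ≈ 83.24°.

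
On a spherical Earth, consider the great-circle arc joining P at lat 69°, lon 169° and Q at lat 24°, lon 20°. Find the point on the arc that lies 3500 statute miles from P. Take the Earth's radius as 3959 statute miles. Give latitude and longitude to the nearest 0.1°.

Write both endpoints as unit vectors p₁, p₂ with components (cos φ cos λ, cos φ sin λ, sin φ).
The central angle between the endpoints is δ = arccos(p₁·p₂) ≈ 1.472 rad (84.3°). The total great-circle distance is δ·R ≈ 1.472 × 3959 ≈ 5826 mi, so the target fraction is f = 3500/5826 ≈ 0.601.
Interpolate at f ≈ 0.601 with slerp weights a = sin((1−f)δ)/sin δ ≈ 0.557, b = sin(fδ)/sin δ ≈ 0.777.
p = a·p₁ + b·p₂ ≈ (0.471, 0.281, 0.836); φ = arcsin(p_z) ≈ 56.73°, λ = atan2(p_y, p_x) ≈ 30.80°.

≈ lat 56.7°, lon 30.8°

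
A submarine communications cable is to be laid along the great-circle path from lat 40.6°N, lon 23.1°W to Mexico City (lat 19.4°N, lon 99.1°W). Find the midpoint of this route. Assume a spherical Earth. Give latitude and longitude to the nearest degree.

Write both endpoints as unit vectors p₁, p₂ with components (cos φ cos λ, cos φ sin λ, sin φ).
The central angle between the endpoints is δ = arccos(p₁·p₂) ≈ 1.171 rad (67.1°).
Interpolate at f = 1/2 with slerp weights a = sin((1−f)δ)/sin δ ≈ 0.600, b = sin(fδ)/sin δ ≈ 0.600.
p = a·p₁ + b·p₂ ≈ (0.329, -0.737, 0.590); φ = arcsin(p_z) ≈ 36.13°, λ = atan2(p_y, p_x) ≈ -65.93°.

≈ lat 36°N, lon 66°W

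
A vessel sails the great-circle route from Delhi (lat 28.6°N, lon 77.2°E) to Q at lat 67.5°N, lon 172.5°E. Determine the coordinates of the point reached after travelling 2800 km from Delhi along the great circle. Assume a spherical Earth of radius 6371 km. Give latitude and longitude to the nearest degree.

The haversine formula gives a central angle δ ≈ 1.147 rad (65.7°) between the endpoints. The total great-circle distance is δ·R ≈ 1.147 × 6371 ≈ 7308 km, so the target fraction is f = 2800/7308 ≈ 0.383.
Interpolate at f ≈ 0.383 with slerp weights a = sin((1−f)δ)/sin δ ≈ 0.713, b = sin(fδ)/sin δ ≈ 0.467.
p = a·p₁ + b·p₂ ≈ (-0.038, 0.634, 0.773); φ = arcsin(p_z) ≈ 50.58°, λ = atan2(p_y, p_x) ≈ 93.47°.

≈ lat 51°N, lon 93°E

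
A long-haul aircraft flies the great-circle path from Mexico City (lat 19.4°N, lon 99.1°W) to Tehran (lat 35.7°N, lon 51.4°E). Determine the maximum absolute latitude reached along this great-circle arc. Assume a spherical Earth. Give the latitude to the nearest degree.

≈ 65°N

The great circle lies in the plane with unit normal n̂ = (p₁ × p₂)/|p₁ × p₂|.
Here n̂_z ≈ +0.428; the vertex latitude is φ_max = arccos|n̂_z| ≈ 64.7°.
Check via Clairaut: cos φ_max = |cos φ₁| · sin C = cos(19.4°)·sin(27.0°) ≈ 0.428, again giving ≈ 64.7°.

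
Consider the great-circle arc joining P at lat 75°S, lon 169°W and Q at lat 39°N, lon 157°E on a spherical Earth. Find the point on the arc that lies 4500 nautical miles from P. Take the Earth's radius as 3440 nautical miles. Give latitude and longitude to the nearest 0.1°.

≈ lat 1.8°S, lon 163.1°E

The haversine formula gives a central angle δ ≈ 2.028 rad (116.2°) between the endpoints. The total great-circle distance is δ·R ≈ 2.028 × 3440 ≈ 6975 nmi, so the target fraction is f = 4500/6975 ≈ 0.645.
Interpolate at f ≈ 0.645 with slerp weights a = sin((1−f)δ)/sin δ ≈ 0.734, b = sin(fδ)/sin δ ≈ 1.076.
p = a·p₁ + b·p₂ ≈ (-0.956, 0.290, -0.032); φ = arcsin(p_z) ≈ -1.84°, λ = atan2(p_y, p_x) ≈ 163.10°.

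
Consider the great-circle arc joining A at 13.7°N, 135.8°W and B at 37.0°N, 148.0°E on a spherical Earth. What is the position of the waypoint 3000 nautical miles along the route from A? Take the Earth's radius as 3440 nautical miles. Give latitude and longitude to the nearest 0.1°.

The haversine formula gives a central angle δ ≈ 1.237 rad (70.9°) between the endpoints. The total great-circle distance is δ·R ≈ 1.237 × 3440 ≈ 4255 nmi, so the target fraction is f = 3000/4255 ≈ 0.705.
Interpolate at f ≈ 0.705 with slerp weights a = sin((1−f)δ)/sin δ ≈ 0.378, b = sin(fδ)/sin δ ≈ 0.810.
p = a·p₁ + b·p₂ ≈ (-0.812, 0.087, 0.577); φ = arcsin(p_z) ≈ 35.25°, λ = atan2(p_y, p_x) ≈ 173.88°.

≈ 35.3°N, 173.9°E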